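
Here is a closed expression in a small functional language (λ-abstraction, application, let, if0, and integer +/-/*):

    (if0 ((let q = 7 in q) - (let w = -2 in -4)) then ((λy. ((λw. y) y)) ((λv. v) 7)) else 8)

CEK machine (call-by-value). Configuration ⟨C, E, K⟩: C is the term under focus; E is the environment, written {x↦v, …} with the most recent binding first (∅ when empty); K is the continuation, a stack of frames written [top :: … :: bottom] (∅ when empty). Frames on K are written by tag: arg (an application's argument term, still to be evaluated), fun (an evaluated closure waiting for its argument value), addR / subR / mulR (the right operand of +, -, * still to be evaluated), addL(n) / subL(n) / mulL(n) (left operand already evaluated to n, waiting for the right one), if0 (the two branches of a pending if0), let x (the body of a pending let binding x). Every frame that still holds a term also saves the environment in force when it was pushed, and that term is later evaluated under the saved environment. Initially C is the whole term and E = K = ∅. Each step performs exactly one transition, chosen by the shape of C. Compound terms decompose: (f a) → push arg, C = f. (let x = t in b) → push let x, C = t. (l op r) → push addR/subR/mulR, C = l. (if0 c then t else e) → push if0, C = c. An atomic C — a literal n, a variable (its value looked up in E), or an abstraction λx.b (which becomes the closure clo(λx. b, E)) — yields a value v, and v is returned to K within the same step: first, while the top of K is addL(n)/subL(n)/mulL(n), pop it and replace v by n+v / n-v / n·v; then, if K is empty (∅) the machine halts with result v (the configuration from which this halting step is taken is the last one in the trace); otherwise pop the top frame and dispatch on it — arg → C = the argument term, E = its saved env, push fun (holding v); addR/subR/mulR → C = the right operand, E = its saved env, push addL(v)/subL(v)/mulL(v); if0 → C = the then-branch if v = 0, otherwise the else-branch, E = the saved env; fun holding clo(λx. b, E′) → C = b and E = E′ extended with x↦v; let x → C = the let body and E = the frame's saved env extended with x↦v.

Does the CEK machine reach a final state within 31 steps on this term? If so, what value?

Answer: 8

Derivation:
step 0: ⟨C=(if0 ((let q = 7 in q) - (let w = -2 in -4)) then ((λy. ((λw. y) y)) ((λv. v) 7)) else 8); E=∅; K=∅⟩
step 1: ⟨C=((let q = 7 in q) - (let w = -2 in -4)); E=∅; K=[if0]⟩
step 2: ⟨C=(let q = 7 in q); E=∅; K=[subR :: if0]⟩
step 3: ⟨C=7; E=∅; K=[let q :: subR :: if0]⟩
step 4: ⟨C=q; E={q↦7}; K=[subR :: if0]⟩
step 5: ⟨C=(let w = -2 in -4); E=∅; K=[subL(7) :: if0]⟩
step 6: ⟨C=-2; E=∅; K=[let w :: subL(7) :: if0]⟩
step 7: ⟨C=-4; E={w↦-2}; K=[subL(7) :: if0]⟩
step 8: ⟨C=8; E=∅; K=∅⟩
→ final value 8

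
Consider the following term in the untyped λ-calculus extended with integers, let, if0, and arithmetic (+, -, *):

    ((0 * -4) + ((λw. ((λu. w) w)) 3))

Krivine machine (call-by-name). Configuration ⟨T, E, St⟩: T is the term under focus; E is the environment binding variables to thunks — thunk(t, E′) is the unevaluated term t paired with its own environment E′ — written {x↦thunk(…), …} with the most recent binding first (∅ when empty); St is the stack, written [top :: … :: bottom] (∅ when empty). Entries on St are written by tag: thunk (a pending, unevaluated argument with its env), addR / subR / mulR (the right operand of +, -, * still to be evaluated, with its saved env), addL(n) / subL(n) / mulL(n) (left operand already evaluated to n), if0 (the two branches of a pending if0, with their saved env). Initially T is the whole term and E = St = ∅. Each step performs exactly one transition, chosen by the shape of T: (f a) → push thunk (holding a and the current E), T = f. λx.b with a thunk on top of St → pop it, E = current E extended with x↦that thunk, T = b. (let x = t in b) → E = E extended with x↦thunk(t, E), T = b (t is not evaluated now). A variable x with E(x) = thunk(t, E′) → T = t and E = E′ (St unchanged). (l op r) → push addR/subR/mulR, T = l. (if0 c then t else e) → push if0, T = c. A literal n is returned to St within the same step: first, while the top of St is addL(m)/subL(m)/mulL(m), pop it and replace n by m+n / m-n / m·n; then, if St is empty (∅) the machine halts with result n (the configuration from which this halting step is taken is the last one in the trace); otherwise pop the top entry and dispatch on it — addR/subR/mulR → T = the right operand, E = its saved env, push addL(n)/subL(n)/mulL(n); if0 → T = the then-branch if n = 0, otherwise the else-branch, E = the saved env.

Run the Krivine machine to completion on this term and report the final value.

step 0: ⟨T=((0 * -4) + ((λw. ((λu. w) w)) 3)); E=∅; St=∅⟩
step 1: ⟨T=(0 * -4); E=∅; St=[addR]⟩
step 2: ⟨T=0; E=∅; St=[mulR :: addR]⟩
step 3: ⟨T=-4; E=∅; St=[mulL(0) :: addR]⟩
step 4: ⟨T=((λw. ((λu. w) w)) 3); E=∅; St=[addL(0)]⟩
step 5: ⟨T=(λw. ((λu. w) w)); E=∅; St=[thunk :: addL(0)]⟩
step 6: ⟨T=((λu. w) w); E={w↦thunk(3, ∅)}; St=[addL(0)]⟩
step 7: ⟨T=(λu. w); E={w↦thunk(3, ∅)}; St=[thunk :: addL(0)]⟩
step 8: ⟨T=w; E={u↦thunk(w, {w↦thunk(3, ∅)}), w↦thunk(3, ∅)}; St=[addL(0)]⟩
step 9: ⟨T=3; E=∅; St=[addL(0)]⟩
→ final value 3

Answer: 3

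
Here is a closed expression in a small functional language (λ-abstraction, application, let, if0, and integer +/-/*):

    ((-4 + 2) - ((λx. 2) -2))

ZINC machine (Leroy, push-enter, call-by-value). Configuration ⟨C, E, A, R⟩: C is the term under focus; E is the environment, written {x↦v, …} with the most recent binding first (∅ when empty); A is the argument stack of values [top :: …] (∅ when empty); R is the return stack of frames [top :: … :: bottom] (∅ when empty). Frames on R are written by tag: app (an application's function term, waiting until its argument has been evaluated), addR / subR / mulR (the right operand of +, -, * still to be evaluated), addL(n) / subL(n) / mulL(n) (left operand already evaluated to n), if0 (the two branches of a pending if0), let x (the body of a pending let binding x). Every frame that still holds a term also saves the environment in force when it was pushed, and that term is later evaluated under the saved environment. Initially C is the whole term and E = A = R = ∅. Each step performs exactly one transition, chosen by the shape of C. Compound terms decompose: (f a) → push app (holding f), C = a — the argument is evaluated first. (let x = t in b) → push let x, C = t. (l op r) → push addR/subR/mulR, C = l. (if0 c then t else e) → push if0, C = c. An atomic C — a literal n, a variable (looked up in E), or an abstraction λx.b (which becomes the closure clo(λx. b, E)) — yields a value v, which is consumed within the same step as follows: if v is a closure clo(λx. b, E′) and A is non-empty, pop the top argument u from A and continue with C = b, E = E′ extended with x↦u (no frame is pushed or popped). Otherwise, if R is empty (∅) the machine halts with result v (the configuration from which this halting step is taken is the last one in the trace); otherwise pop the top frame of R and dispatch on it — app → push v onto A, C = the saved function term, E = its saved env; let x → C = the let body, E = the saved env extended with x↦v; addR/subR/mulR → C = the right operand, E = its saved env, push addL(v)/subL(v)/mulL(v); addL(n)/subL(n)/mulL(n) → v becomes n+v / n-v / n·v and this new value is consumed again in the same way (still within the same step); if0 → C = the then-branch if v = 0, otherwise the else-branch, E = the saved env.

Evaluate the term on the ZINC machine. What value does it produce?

0. ⟨C=((-4 + 2) - ((λx. 2) -2)); E=∅; A=∅; R=∅⟩
1. ⟨C=(-4 + 2); E=∅; A=∅; R=[subR]⟩
2. ⟨C=-4; E=∅; A=∅; R=[addR :: subR]⟩
3. ⟨C=2; E=∅; A=∅; R=[addL(-4) :: subR]⟩
4. ⟨C=((λx. 2) -2); E=∅; A=∅; R=[subL(-2)]⟩
5. ⟨C=-2; E=∅; A=∅; R=[app :: subL(-2)]⟩
6. ⟨C=(λx. 2); E=∅; A=[-2]; R=[subL(-2)]⟩
7. ⟨C=2; E={x↦-2}; A=∅; R=[subL(-2)]⟩
→ final value -4

Answer: -4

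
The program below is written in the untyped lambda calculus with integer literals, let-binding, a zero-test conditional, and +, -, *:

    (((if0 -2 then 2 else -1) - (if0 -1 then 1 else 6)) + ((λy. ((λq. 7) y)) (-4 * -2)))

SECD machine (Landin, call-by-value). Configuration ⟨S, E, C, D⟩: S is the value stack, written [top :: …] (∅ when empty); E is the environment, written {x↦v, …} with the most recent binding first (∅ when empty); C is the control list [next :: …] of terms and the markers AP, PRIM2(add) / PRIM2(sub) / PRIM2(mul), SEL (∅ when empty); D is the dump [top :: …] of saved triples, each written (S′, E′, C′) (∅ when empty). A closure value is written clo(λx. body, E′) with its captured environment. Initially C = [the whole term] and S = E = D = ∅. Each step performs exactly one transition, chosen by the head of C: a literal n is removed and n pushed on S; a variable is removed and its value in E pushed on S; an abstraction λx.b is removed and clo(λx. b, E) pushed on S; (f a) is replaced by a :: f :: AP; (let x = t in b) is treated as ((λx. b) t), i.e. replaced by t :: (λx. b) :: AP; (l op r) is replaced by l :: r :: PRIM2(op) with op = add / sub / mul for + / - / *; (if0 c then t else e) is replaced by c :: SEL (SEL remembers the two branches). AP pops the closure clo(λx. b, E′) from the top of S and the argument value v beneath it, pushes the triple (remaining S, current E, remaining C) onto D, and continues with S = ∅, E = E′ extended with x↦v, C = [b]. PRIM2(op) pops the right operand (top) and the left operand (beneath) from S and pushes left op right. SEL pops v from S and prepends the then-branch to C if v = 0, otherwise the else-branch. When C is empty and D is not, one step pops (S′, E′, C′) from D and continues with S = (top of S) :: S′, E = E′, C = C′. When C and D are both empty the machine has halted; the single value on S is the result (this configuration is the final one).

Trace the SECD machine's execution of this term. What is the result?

Answer: 0

Execution trace:
t=0: <S=∅, E=∅, C=[(((if0 -2 then 2 else -1) - (if0 -1 then 1 else 6)) + ((λy. ((λq. 7) y)) (-4 * -2)))], D=∅>
t=1: <S=∅, E=∅, C=[((if0 -2 then 2 else -1) - (if0 -1 then 1 else 6)) :: ((λy. ((λq. 7) y)) (-4 * -2)) :: PRIM2(add)], D=∅>
t=2: <S=∅, E=∅, C=[(if0 -2 then 2 else -1) :: (if0 -1 then 1 else 6) :: PRIM2(sub) :: ((λy. ((λq. 7) y)) (-4 * -2)) :: PRIM2(add)], D=∅>
t=3: <S=∅, E=∅, C=[-2 :: SEL :: (if0 -1 then 1 else 6) :: PRIM2(sub) :: ((λy. ((λq. 7) y)) (-4 * -2)) :: PRIM2(add)], D=∅>
t=4: <S=[-2], E=∅, C=[SEL :: (if0 -1 then 1 else 6) :: PRIM2(sub) :: ((λy. ((λq. 7) y)) (-4 * -2)) :: PRIM2(add)], D=∅>
t=5: <S=∅, E=∅, C=[-1 :: (if0 -1 then 1 else 6) :: PRIM2(sub) :: ((λy. ((λq. 7) y)) (-4 * -2)) :: PRIM2(add)], D=∅>
t=6: <S=[-1], E=∅, C=[(if0 -1 then 1 else 6) :: PRIM2(sub) :: ((λy. ((λq. 7) y)) (-4 * -2)) :: PRIM2(add)], D=∅>
t=7: <S=[-1], E=∅, C=[-1 :: SEL :: PRIM2(sub) :: ((λy. ((λq. 7) y)) (-4 * -2)) :: PRIM2(add)], D=∅>
t=8: <S=[-1 :: -1], E=∅, C=[SEL :: PRIM2(sub) :: ((λy. ((λq. 7) y)) (-4 * -2)) :: PRIM2(add)], D=∅>
t=9: <S=[-1], E=∅, C=[6 :: PRIM2(sub) :: ((λy. ((λq. 7) y)) (-4 * -2)) :: PRIM2(add)], D=∅>
t=10: <S=[6 :: -1], E=∅, C=[PRIM2(sub) :: ((λy. ((λq. 7) y)) (-4 * -2)) :: PRIM2(add)], D=∅>
t=11: <S=[-7], E=∅, C=[((λy. ((λq. 7) y)) (-4 * -2)) :: PRIM2(add)], D=∅>
t=12: <S=[-7], E=∅, C=[(-4 * -2) :: (λy. ((λq. 7) y)) :: AP :: PRIM2(add)], D=∅>
t=13: <S=[-7], E=∅, C=[-4 :: -2 :: PRIM2(mul) :: (λy. ((λq. 7) y)) :: AP :: PRIM2(add)], D=∅>
t=14: <S=[-4 :: -7], E=∅, C=[-2 :: PRIM2(mul) :: (λy. ((λq. 7) y)) :: AP :: PRIM2(add)], D=∅>
t=15: <S=[-2 :: -4 :: -7], E=∅, C=[PRIM2(mul) :: (λy. ((λq. 7) y)) :: AP :: PRIM2(add)], D=∅>
t=16: <S=[8 :: -7], E=∅, C=[(λy. ((λq. 7) y)) :: AP :: PRIM2(add)], D=∅>
t=17: <S=[clo(λy. ((λq. 7) y), ∅) :: 8 :: -7], E=∅, C=[AP :: PRIM2(add)], D=∅>
t=18: <S=∅, E={y↦8}, C=[((λq. 7) y)], D=[([-7], ∅, [PRIM2(add)])]>
t=19: <S=∅, E={y↦8}, C=[y :: (λq. 7) :: AP], D=[([-7], ∅, [PRIM2(add)])]>
t=20: <S=[8], E={y↦8}, C=[(λq. 7) :: AP], D=[([-7], ∅, [PRIM2(add)])]>
t=21: <S=[clo(λq. 7, {y↦8}) :: 8], E={y↦8}, C=[AP], D=[([-7], ∅, [PRIM2(add)])]>
t=22: <S=∅, E={q↦8, y↦8}, C=[7], D=[(∅, {y↦8}, ∅) :: ([-7], ∅, [PRIM2(add)])]>
t=23: <S=[7], E={q↦8, y↦8}, C=∅, D=[(∅, {y↦8}, ∅) :: ([-7], ∅, [PRIM2(add)])]>
t=24: <S=[7], E={y↦8}, C=∅, D=[([-7], ∅, [PRIM2(add)])]>
t=25: <S=[7 :: -7], E=∅, C=[PRIM2(add)], D=∅>
t=26: <S=[0], E=∅, C=∅, D=∅>
→ final value 0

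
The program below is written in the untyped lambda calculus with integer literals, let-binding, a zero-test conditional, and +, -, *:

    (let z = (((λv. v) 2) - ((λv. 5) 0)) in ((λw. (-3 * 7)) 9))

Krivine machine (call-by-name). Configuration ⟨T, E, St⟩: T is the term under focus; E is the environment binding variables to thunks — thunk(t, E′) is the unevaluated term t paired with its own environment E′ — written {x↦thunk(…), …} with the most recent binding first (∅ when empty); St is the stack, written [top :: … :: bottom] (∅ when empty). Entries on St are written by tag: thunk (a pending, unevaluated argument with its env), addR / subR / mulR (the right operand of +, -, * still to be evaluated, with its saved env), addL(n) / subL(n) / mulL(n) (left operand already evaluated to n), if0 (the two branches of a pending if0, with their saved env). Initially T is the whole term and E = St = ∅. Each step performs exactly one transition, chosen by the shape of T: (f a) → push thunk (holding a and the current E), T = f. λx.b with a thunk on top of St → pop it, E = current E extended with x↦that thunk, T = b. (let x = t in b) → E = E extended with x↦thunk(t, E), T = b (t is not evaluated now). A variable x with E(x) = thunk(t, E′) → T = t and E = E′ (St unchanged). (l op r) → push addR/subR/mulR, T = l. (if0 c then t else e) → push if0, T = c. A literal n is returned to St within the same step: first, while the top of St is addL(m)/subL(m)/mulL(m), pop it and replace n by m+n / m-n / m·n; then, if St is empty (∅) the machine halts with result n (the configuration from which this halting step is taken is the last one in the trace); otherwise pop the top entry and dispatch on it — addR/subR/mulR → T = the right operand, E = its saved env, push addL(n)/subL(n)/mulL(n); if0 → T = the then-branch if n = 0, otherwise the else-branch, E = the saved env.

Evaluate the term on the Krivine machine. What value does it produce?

step 0: ⟨T=(let z = (((λv. v) 2) - ((λv. 5) 0)) in ((λw. (-3 * 7)) 9)); E=∅; St=∅⟩
step 1: ⟨T=((λw. (-3 * 7)) 9); E={z↦thunk((((λv. v) 2) - ((λv. 5) 0)), ∅)}; St=∅⟩
step 2: ⟨T=(λw. (-3 * 7)); E={z↦thunk((((λv. v) 2) - ((λv. 5) 0)), ∅)}; St=[thunk]⟩
step 3: ⟨T=(-3 * 7); E={w↦thunk(9, {z↦thunk((((λv. v) 2) - ((λv. 5) 0)), ∅)}), z↦thunk((((λv. v) 2) - ((λv. 5) 0)), ∅)}; St=∅⟩
step 4: ⟨T=-3; E={w↦thunk(9, {z↦thunk((((λv. v) 2) - ((λv. 5) 0)), ∅)}), z↦thunk((((λv. v) 2) - ((λv. 5) 0)), ∅)}; St=[mulR]⟩
step 5: ⟨T=7; E={w↦thunk(9, {z↦thunk((((λv. v) 2) - ((λv. 5) 0)), ∅)}), z↦thunk((((λv. v) 2) - ((λv. 5) 0)), ∅)}; St=[mulL(-3)]⟩
→ final value -21

Answer: -21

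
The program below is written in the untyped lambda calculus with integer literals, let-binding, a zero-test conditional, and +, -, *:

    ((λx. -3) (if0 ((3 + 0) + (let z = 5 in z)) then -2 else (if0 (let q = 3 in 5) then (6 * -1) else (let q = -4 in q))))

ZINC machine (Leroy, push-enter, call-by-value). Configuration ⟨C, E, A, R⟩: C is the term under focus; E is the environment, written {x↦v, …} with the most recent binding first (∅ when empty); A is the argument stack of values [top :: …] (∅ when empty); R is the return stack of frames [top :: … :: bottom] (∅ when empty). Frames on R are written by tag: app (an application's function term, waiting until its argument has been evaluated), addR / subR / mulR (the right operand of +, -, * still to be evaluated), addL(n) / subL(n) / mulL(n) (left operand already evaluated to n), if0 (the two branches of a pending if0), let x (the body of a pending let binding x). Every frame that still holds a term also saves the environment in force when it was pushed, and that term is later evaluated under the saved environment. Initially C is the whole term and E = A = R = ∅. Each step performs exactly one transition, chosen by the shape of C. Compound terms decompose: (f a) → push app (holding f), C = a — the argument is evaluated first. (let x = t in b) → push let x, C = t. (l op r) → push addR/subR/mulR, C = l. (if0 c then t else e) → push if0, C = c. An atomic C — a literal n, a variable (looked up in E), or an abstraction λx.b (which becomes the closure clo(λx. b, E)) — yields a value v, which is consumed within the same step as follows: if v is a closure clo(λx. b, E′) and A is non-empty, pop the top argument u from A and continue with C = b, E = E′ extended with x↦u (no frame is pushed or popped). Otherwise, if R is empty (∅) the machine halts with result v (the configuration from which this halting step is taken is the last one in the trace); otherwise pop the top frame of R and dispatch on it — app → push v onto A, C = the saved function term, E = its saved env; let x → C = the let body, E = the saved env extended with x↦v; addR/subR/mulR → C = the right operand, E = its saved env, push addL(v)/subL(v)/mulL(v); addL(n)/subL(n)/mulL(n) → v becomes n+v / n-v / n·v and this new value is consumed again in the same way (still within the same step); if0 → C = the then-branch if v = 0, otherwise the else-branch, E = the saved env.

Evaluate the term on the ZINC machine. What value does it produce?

Answer: -3

Machine steps:
0. ⟨C=((λx. -3) (if0 ((3 + 0) + (let z = 5 in z)) then -2 else (if0 (let q = 3 in 5) then (6 * -1) else (let q = -4 in q)))); E=∅; A=∅; R=∅⟩
1. ⟨C=(if0 ((3 + 0) + (let z = 5 in z)) then -2 else (if0 (let q = 3 in 5) then (6 * -1) else (let q = -4 in q))); E=∅; A=∅; R=[app]⟩
2. ⟨C=((3 + 0) + (let z = 5 in z)); E=∅; A=∅; R=[if0 :: app]⟩
3. ⟨C=(3 + 0); E=∅; A=∅; R=[addR :: if0 :: app]⟩
4. ⟨C=3; E=∅; A=∅; R=[addR :: addR :: if0 :: app]⟩
5. ⟨C=0; E=∅; A=∅; R=[addL(3) :: addR :: if0 :: app]⟩
6. ⟨C=(let z = 5 in z); E=∅; A=∅; R=[addL(3) :: if0 :: app]⟩
7. ⟨C=5; E=∅; A=∅; R=[let z :: addL(3) :: if0 :: app]⟩
8. ⟨C=z; E={z↦5}; A=∅; R=[addL(3) :: if0 :: app]⟩
9. ⟨C=(if0 (let q = 3 in 5) then (6 * -1) else (let q = -4 in q)); E=∅; A=∅; R=[app]⟩
10. ⟨C=(let q = 3 in 5); E=∅; A=∅; R=[if0 :: app]⟩
11. ⟨C=3; E=∅; A=∅; R=[let q :: if0 :: app]⟩
12. ⟨C=5; E={q↦3}; A=∅; R=[if0 :: app]⟩
13. ⟨C=(let q = -4 in q); E=∅; A=∅; R=[app]⟩
14. ⟨C=-4; E=∅; A=∅; R=[let q :: app]⟩
15. ⟨C=q; E={q↦-4}; A=∅; R=[app]⟩
16. ⟨C=(λx. -3); E=∅; A=[-4]; R=∅⟩
17. ⟨C=-3; E={x↦-4}; A=∅; R=∅⟩
→ final value -3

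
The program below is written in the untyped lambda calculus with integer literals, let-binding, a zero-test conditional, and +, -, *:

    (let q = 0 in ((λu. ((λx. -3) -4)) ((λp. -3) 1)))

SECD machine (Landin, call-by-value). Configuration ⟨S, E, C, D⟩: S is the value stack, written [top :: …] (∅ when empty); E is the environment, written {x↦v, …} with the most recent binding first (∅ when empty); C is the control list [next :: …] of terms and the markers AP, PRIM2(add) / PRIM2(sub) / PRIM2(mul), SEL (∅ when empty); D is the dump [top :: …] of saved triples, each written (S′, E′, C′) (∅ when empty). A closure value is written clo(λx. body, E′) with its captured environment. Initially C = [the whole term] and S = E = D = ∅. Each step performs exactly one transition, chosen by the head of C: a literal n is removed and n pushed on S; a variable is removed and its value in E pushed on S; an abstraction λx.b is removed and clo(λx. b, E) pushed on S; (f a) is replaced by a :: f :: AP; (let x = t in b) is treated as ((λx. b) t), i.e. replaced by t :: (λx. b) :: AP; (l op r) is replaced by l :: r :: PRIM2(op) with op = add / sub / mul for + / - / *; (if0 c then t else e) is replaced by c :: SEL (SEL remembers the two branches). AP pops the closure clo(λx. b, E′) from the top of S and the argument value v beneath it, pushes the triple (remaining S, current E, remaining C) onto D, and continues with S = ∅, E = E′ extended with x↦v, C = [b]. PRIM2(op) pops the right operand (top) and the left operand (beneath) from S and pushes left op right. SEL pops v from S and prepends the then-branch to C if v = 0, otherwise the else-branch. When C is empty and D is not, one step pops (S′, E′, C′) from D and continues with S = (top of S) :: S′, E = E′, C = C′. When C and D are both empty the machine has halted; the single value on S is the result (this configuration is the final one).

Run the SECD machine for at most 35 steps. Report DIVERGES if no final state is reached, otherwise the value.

0. ⟨S=∅; E=∅; C=[(let q = 0 in ((λu. ((λx. -3) -4)) ((λp. -3) 1)))]; D=∅⟩
1. ⟨S=∅; E=∅; C=[0 :: (λq. ((λu. ((λx. -3) -4)) ((λp. -3) 1))) :: AP]; D=∅⟩
2. ⟨S=[0]; E=∅; C=[(λq. ((λu. ((λx. -3) -4)) ((λp. -3) 1))) :: AP]; D=∅⟩
3. ⟨S=[clo(λq. ((λu. ((λx. -3) -4)) ((λp. -3) 1)), ∅) :: 0]; E=∅; C=[AP]; D=∅⟩
4. ⟨S=∅; E={q↦0}; C=[((λu. ((λx. -3) -4)) ((λp. -3) 1))]; D=[(∅, ∅, ∅)]⟩
5. ⟨S=∅; E={q↦0}; C=[((λp. -3) 1) :: (λu. ((λx. -3) -4)) :: AP]; D=[(∅, ∅, ∅)]⟩
6. ⟨S=∅; E={q↦0}; C=[1 :: (λp. -3) :: AP :: (λu. ((λx. -3) -4)) :: AP]; D=[(∅, ∅, ∅)]⟩
7. ⟨S=[1]; E={q↦0}; C=[(λp. -3) :: AP :: (λu. ((λx. -3) -4)) :: AP]; D=[(∅, ∅, ∅)]⟩
8. ⟨S=[clo(λp. -3, {q↦0}) :: 1]; E={q↦0}; C=[AP :: (λu. ((λx. -3) -4)) :: AP]; D=[(∅, ∅, ∅)]⟩
9. ⟨S=∅; E={p↦1, q↦0}; C=[-3]; D=[(∅, {q↦0}, [(λu. ((λx. -3) -4)) :: AP]) :: (∅, ∅, ∅)]⟩
10. ⟨S=[-3]; E={p↦1, q↦0}; C=∅; D=[(∅, {q↦0}, [(λu. ((λx. -3) -4)) :: AP]) :: (∅, ∅, ∅)]⟩
11. ⟨S=[-3]; E={q↦0}; C=[(λu. ((λx. -3) -4)) :: AP]; D=[(∅, ∅, ∅)]⟩
12. ⟨S=[clo(λu. ((λx. -3) -4), {q↦0}) :: -3]; E={q↦0}; C=[AP]; D=[(∅, ∅, ∅)]⟩
13. ⟨S=∅; E={u↦-3, q↦0}; C=[((λx. -3) -4)]; D=[(∅, {q↦0}, ∅) :: (∅, ∅, ∅)]⟩
14. ⟨S=∅; E={u↦-3, q↦0}; C=[-4 :: (λx. -3) :: AP]; D=[(∅, {q↦0}, ∅) :: (∅, ∅, ∅)]⟩
15. ⟨S=[-4]; E={u↦-3, q↦0}; C=[(λx. -3) :: AP]; D=[(∅, {q↦0}, ∅) :: (∅, ∅, ∅)]⟩
16. ⟨S=[clo(λx. -3, {u↦-3, q↦0}) :: -4]; E={u↦-3, q↦0}; C=[AP]; D=[(∅, {q↦0}, ∅) :: (∅, ∅, ∅)]⟩
17. ⟨S=∅; E={x↦-4, u↦-3, q↦0}; C=[-3]; D=[(∅, {u↦-3, q↦0}, ∅) :: (∅, {q↦0}, ∅) :: (∅, ∅, ∅)]⟩
18. ⟨S=[-3]; E={x↦-4, u↦-3, q↦0}; C=∅; D=[(∅, {u↦-3, q↦0}, ∅) :: (∅, {q↦0}, ∅) :: (∅, ∅, ∅)]⟩
19. ⟨S=[-3]; E={u↦-3, q↦0}; C=∅; D=[(∅, {q↦0}, ∅) :: (∅, ∅, ∅)]⟩
20. ⟨S=[-3]; E={q↦0}; C=∅; D=[(∅, ∅, ∅)]⟩
21. ⟨S=[-3]; E=∅; C=∅; D=∅⟩
→ final value -3

Answer: -3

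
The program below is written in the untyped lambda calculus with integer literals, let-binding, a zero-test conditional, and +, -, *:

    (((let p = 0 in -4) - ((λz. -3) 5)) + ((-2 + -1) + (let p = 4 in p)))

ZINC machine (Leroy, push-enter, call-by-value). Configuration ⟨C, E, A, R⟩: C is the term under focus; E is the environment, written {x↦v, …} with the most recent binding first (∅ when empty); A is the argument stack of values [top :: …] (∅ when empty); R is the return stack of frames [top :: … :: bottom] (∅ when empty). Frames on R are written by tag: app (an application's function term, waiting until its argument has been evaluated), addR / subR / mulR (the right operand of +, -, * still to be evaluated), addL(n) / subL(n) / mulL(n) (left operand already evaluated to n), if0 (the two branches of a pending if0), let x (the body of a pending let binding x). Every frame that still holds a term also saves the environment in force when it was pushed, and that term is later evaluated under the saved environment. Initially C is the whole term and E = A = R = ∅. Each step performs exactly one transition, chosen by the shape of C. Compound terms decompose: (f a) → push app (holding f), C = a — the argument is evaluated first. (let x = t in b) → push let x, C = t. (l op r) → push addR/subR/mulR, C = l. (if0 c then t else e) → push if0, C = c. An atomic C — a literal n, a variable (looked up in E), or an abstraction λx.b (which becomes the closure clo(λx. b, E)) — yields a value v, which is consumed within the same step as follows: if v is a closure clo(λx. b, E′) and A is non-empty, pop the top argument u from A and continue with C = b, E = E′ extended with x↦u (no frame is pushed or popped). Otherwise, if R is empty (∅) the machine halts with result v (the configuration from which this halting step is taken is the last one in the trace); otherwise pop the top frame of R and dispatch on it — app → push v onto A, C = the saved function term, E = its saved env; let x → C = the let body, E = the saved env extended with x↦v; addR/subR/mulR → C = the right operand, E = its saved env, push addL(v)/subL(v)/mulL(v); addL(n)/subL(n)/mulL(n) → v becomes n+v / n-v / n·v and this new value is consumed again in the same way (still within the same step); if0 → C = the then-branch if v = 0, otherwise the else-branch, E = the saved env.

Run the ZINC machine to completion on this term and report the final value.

0. [C=(((let p = 0 in -4) - ((λz. -3) 5)) + ((-2 + -1) + (let p = 4 in p))) | E=∅ | A=∅ | R=∅]
1. [C=((let p = 0 in -4) - ((λz. -3) 5)) | E=∅ | A=∅ | R=[addR]]
2. [C=(let p = 0 in -4) | E=∅ | A=∅ | R=[subR :: addR]]
3. [C=0 | E=∅ | A=∅ | R=[let p :: subR :: addR]]
4. [C=-4 | E={p↦0} | A=∅ | R=[subR :: addR]]
5. [C=((λz. -3) 5) | E=∅ | A=∅ | R=[subL(-4) :: addR]]
6. [C=5 | E=∅ | A=∅ | R=[app :: subL(-4) :: addR]]
7. [C=(λz. -3) | E=∅ | A=[5] | R=[subL(-4) :: addR]]
8. [C=-3 | E={z↦5} | A=∅ | R=[subL(-4) :: addR]]
9. [C=((-2 + -1) + (let p = 4 in p)) | E=∅ | A=∅ | R=[addL(-1)]]
10. [C=(-2 + -1) | E=∅ | A=∅ | R=[addR :: addL(-1)]]
11. [C=-2 | E=∅ | A=∅ | R=[addR :: addR :: addL(-1)]]
12. [C=-1 | E=∅ | A=∅ | R=[addL(-2) :: addR :: addL(-1)]]
13. [C=(let p = 4 in p) | E=∅ | A=∅ | R=[addL(-3) :: addL(-1)]]
14. [C=4 | E=∅ | A=∅ | R=[let p :: addL(-3) :: addL(-1)]]
15. [C=p | E={p↦4} | A=∅ | R=[addL(-3) :: addL(-1)]]
→ final value 0

Answer: 0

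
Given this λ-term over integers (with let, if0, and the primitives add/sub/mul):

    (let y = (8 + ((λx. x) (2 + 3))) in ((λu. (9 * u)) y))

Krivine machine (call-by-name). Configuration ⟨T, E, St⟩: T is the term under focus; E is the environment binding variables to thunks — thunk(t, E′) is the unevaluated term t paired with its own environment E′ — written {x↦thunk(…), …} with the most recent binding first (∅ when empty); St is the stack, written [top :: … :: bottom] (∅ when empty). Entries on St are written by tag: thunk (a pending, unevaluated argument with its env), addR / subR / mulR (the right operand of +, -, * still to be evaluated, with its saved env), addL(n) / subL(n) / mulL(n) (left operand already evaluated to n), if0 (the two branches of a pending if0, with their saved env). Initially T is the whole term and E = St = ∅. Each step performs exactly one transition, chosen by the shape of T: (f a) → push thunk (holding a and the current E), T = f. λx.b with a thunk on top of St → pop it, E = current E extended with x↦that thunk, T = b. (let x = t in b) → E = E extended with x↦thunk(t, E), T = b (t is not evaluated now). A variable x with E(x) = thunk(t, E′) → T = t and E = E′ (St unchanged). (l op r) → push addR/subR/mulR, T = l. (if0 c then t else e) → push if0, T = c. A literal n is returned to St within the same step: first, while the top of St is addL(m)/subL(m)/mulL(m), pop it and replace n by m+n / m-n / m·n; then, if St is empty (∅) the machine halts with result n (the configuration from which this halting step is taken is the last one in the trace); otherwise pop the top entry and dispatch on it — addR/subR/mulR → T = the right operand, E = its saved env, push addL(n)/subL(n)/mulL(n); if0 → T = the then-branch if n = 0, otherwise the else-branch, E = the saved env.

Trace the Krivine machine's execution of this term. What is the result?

Answer: 117

Machine steps:
t=0: <T=(let y = (8 + ((λx. x) (2 + 3))) in ((λu. (9 * u)) y)), E=∅, St=∅>
t=1: <T=((λu. (9 * u)) y), E={y↦thunk((8 + ((λx. x) (2 + 3))), ∅)}, St=∅>
t=2: <T=(λu. (9 * u)), E={y↦thunk((8 + ((λx. x) (2 + 3))), ∅)}, St=[thunk]>
t=3: <T=(9 * u), E={u↦thunk(y, {y↦thunk((8 + ((λx. x) (2 + 3))), ∅)}), y↦thunk((8 + ((λx. x) (2 + 3))), ∅)}, St=∅>
t=4: <T=9, E={u↦thunk(y, {y↦thunk((8 + ((λx. x) (2 + 3))), ∅)}), y↦thunk((8 + ((λx. x) (2 + 3))), ∅)}, St=[mulR]>
t=5: <T=u, E={u↦thunk(y, {y↦thunk((8 + ((λx. x) (2 + 3))), ∅)}), y↦thunk((8 + ((λx. x) (2 + 3))), ∅)}, St=[mulL(9)]>
t=6: <T=y, E={y↦thunk((8 + ((λx. x) (2 + 3))), ∅)}, St=[mulL(9)]>
t=7: <T=(8 + ((λx. x) (2 + 3))), E=∅, St=[mulL(9)]>
t=8: <T=8, E=∅, St=[addR :: mulL(9)]>
t=9: <T=((λx. x) (2 + 3)), E=∅, St=[addL(8) :: mulL(9)]>
t=10: <T=(λx. x), E=∅, St=[thunk :: addL(8) :: mulL(9)]>
t=11: <T=x, E={x↦thunk((2 + 3), ∅)}, St=[addL(8) :: mulL(9)]>
t=12: <T=(2 + 3), E=∅, St=[addL(8) :: mulL(9)]>
t=13: <T=2, E=∅, St=[addR :: addL(8) :: mulL(9)]>
t=14: <T=3, E=∅, St=[addL(2) :: addL(8) :: mulL(9)]>
→ final value 117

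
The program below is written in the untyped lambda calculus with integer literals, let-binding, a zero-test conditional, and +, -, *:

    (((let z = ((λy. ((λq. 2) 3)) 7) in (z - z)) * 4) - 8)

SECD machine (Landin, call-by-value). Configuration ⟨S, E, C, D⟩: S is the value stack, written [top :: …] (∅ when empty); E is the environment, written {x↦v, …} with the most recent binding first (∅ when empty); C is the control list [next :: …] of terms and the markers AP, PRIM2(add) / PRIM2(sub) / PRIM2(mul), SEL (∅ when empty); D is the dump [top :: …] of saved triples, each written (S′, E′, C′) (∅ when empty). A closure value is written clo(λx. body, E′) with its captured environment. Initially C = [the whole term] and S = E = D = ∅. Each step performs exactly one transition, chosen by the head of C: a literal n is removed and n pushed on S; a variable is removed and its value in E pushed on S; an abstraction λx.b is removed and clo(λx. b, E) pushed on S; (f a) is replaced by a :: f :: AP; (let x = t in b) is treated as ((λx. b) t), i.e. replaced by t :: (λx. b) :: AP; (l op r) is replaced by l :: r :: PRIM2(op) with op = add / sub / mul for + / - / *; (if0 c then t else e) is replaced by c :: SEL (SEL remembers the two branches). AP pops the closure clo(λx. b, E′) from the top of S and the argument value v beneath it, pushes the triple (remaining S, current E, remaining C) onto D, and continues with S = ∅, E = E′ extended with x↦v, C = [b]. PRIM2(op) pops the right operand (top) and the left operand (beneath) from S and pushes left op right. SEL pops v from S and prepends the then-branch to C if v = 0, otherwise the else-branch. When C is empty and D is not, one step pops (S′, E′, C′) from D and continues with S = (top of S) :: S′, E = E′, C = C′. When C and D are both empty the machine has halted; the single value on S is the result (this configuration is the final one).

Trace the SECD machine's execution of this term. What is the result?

[0] ⟨S=∅; E=∅; C=[(((let z = ((λy. ((λq. 2) 3)) 7) in (z - z)) * 4) - 8)]; D=∅⟩
[1] ⟨S=∅; E=∅; C=[((let z = ((λy. ((λq. 2) 3)) 7) in (z - z)) * 4) :: 8 :: PRIM2(sub)]; D=∅⟩
[2] ⟨S=∅; E=∅; C=[(let z = ((λy. ((λq. 2) 3)) 7) in (z - z)) :: 4 :: PRIM2(mul) :: 8 :: PRIM2(sub)]; D=∅⟩
[3] ⟨S=∅; E=∅; C=[((λy. ((λq. 2) 3)) 7) :: (λz. (z - z)) :: AP :: 4 :: PRIM2(mul) :: 8 :: PRIM2(sub)]; D=∅⟩
[4] ⟨S=∅; E=∅; C=[7 :: (λy. ((λq. 2) 3)) :: AP :: (λz. (z - z)) :: AP :: 4 :: PRIM2(mul) :: 8 :: PRIM2(sub)]; D=∅⟩
[5] ⟨S=[7]; E=∅; C=[(λy. ((λq. 2) 3)) :: AP :: (λz. (z - z)) :: AP :: 4 :: PRIM2(mul) :: 8 :: PRIM2(sub)]; D=∅⟩
[6] ⟨S=[clo(λy. ((λq. 2) 3), ∅) :: 7]; E=∅; C=[AP :: (λz. (z - z)) :: AP :: 4 :: PRIM2(mul) :: 8 :: PRIM2(sub)]; D=∅⟩
[7] ⟨S=∅; E={y↦7}; C=[((λq. 2) 3)]; D=[(∅, ∅, [(λz. (z - z)) :: AP :: 4 :: PRIM2(mul) :: 8 :: PRIM2(sub)])]⟩
[8] ⟨S=∅; E={y↦7}; C=[3 :: (λq. 2) :: AP]; D=[(∅, ∅, [(λz. (z - z)) :: AP :: 4 :: PRIM2(mul) :: 8 :: PRIM2(sub)])]⟩
[9] ⟨S=[3]; E={y↦7}; C=[(λq. 2) :: AP]; D=[(∅, ∅, [(λz. (z - z)) :: AP :: 4 :: PRIM2(mul) :: 8 :: PRIM2(sub)])]⟩
[10] ⟨S=[clo(λq. 2, {y↦7}) :: 3]; E={y↦7}; C=[AP]; D=[(∅, ∅, [(λz. (z - z)) :: AP :: 4 :: PRIM2(mul) :: 8 :: PRIM2(sub)])]⟩
[11] ⟨S=∅; E={q↦3, y↦7}; C=[2]; D=[(∅, {y↦7}, ∅) :: (∅, ∅, [(λz. (z - z)) :: AP :: 4 :: PRIM2(mul) :: 8 :: PRIM2(sub)])]⟩
[12] ⟨S=[2]; E={q↦3, y↦7}; C=∅; D=[(∅, {y↦7}, ∅) :: (∅, ∅, [(λz. (z - z)) :: AP :: 4 :: PRIM2(mul) :: 8 :: PRIM2(sub)])]⟩
[13] ⟨S=[2]; E={y↦7}; C=∅; D=[(∅, ∅, [(λz. (z - z)) :: AP :: 4 :: PRIM2(mul) :: 8 :: PRIM2(sub)])]⟩
[14] ⟨S=[2]; E=∅; C=[(λz. (z - z)) :: AP :: 4 :: PRIM2(mul) :: 8 :: PRIM2(sub)]; D=∅⟩
[15] ⟨S=[clo(λz. (z - z), ∅) :: 2]; E=∅; C=[AP :: 4 :: PRIM2(mul) :: 8 :: PRIM2(sub)]; D=∅⟩
[16] ⟨S=∅; E={z↦2}; C=[(z - z)]; D=[(∅, ∅, [4 :: PRIM2(mul) :: 8 :: PRIM2(sub)])]⟩
[17] ⟨S=∅; E={z↦2}; C=[z :: z :: PRIM2(sub)]; D=[(∅, ∅, [4 :: PRIM2(mul) :: 8 :: PRIM2(sub)])]⟩
[18] ⟨S=[2]; E={z↦2}; C=[z :: PRIM2(sub)]; D=[(∅, ∅, [4 :: PRIM2(mul) :: 8 :: PRIM2(sub)])]⟩
[19] ⟨S=[2 :: 2]; E={z↦2}; C=[PRIM2(sub)]; D=[(∅, ∅, [4 :: PRIM2(mul) :: 8 :: PRIM2(sub)])]⟩
[20] ⟨S=[0]; E={z↦2}; C=∅; D=[(∅, ∅, [4 :: PRIM2(mul) :: 8 :: PRIM2(sub)])]⟩
[21] ⟨S=[0]; E=∅; C=[4 :: PRIM2(mul) :: 8 :: PRIM2(sub)]; D=∅⟩
[22] ⟨S=[4 :: 0]; E=∅; C=[PRIM2(mul) :: 8 :: PRIM2(sub)]; D=∅⟩
[23] ⟨S=[0]; E=∅; C=[8 :: PRIM2(sub)]; D=∅⟩
[24] ⟨S=[8 :: 0]; E=∅; C=[PRIM2(sub)]; D=∅⟩
[25] ⟨S=[-8]; E=∅; C=∅; D=∅⟩
→ final value -8

Answer: -8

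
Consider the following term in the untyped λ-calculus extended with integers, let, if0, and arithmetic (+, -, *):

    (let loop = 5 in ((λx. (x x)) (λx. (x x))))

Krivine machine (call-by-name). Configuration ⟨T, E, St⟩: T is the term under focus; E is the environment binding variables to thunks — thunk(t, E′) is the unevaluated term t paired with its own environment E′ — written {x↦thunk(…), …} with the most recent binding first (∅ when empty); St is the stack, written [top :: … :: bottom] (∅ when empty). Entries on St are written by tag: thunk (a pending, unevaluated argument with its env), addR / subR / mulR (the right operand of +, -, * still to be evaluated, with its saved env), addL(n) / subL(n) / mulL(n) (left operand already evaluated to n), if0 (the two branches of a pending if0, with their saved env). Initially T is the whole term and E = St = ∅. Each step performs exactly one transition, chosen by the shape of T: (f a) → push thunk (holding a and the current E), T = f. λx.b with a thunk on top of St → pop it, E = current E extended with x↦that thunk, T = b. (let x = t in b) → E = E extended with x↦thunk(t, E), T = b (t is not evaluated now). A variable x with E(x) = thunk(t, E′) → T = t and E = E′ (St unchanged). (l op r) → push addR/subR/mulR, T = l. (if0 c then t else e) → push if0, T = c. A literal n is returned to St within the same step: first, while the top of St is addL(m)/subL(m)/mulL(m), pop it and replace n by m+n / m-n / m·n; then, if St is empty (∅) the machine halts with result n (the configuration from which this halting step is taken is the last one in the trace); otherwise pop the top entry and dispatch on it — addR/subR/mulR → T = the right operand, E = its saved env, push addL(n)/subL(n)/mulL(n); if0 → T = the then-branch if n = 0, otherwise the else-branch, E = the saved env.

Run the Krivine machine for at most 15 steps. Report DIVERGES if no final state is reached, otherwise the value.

0. ⟨T=(let loop = 5 in ((λx. (x x)) (λx. (x x)))); E=∅; St=∅⟩
1. ⟨T=((λx. (x x)) (λx. (x x))); E={loop↦thunk(5, ∅)}; St=∅⟩
2. ⟨T=(λx. (x x)); E={loop↦thunk(5, ∅)}; St=[thunk]⟩
3. ⟨T=(x x); E={x↦thunk((λx. (x x)), {loop↦thunk(5, ∅)}), loop↦thunk(5, ∅)}; St=∅⟩
4. ⟨T=x; E={x↦thunk((λx. (x x)), {loop↦thunk(5, ∅)}), loop↦thunk(5, ∅)}; St=[thunk]⟩
5. ⟨T=(λx. (x x)); E={loop↦thunk(5, ∅)}; St=[thunk]⟩
6. ⟨T=(x x); E={x↦thunk(x, {x↦thunk((λx. (x x)), {loop↦thunk(5, ∅)}), loop↦thunk(5, ∅)}), loop↦thunk(5, ∅)}; St=∅⟩
7. ⟨T=x; E={x↦thunk(x, {x↦thunk((λx. (x x)), {loop↦thunk(5, ∅)}), loop↦thunk(5, ∅)}), loop↦thunk(5, ∅)}; St=[thunk]⟩
8. ⟨T=x; E={x↦thunk((λx. (x x)), {loop↦thunk(5, ∅)}), loop↦thunk(5, ∅)}; St=[thunk]⟩
9. ⟨T=(λx. (x x)); E={loop↦thunk(5, ∅)}; St=[thunk]⟩
10. ⟨T=(x x); E={x↦thunk(x, {x↦thunk(x, {x↦thunk((λx. (x x)), {loop↦thunk(5, ∅)}), loop↦thunk(5, ∅)}), loop↦thunk(5, ∅)}), loop↦thunk(5, ∅)}; St=∅⟩
11. ⟨T=x; E={x↦thunk(x, {x↦thunk(x, {x↦thunk((λx. (x x)), {loop↦thunk(5, ∅)}), loop↦thunk(5, ∅)}), loop↦thunk(5, ∅)}), loop↦thunk(5, ∅)}; St=[thunk]⟩
12. ⟨T=x; E={x↦thunk(x, {x↦thunk((λx. (x x)), {loop↦thunk(5, ∅)}), loop↦thunk(5, ∅)}), loop↦thunk(5, ∅)}; St=[thunk]⟩
13. ⟨T=x; E={x↦thunk((λx. (x x)), {loop↦thunk(5, ∅)}), loop↦thunk(5, ∅)}; St=[thunk]⟩
14. ⟨T=(λx. (x x)); E={loop↦thunk(5, ∅)}; St=[thunk]⟩
15. ⟨T=(x x); E={x↦thunk(x, {x↦thunk(x, {x↦thunk(x, {x↦thunk((λx. (x x)), {loop↦thunk(5, ∅)}), loop↦thunk(5, ∅)}), loop↦thunk(5, ∅)}), loop↦thunk(5, ∅)}), loop↦thunk(5, ∅)}; St=∅⟩
→ 15 transitions taken and the configuration is still not final: no result within 15 steps

Answer: DIVERGES (no final state within 15 steps)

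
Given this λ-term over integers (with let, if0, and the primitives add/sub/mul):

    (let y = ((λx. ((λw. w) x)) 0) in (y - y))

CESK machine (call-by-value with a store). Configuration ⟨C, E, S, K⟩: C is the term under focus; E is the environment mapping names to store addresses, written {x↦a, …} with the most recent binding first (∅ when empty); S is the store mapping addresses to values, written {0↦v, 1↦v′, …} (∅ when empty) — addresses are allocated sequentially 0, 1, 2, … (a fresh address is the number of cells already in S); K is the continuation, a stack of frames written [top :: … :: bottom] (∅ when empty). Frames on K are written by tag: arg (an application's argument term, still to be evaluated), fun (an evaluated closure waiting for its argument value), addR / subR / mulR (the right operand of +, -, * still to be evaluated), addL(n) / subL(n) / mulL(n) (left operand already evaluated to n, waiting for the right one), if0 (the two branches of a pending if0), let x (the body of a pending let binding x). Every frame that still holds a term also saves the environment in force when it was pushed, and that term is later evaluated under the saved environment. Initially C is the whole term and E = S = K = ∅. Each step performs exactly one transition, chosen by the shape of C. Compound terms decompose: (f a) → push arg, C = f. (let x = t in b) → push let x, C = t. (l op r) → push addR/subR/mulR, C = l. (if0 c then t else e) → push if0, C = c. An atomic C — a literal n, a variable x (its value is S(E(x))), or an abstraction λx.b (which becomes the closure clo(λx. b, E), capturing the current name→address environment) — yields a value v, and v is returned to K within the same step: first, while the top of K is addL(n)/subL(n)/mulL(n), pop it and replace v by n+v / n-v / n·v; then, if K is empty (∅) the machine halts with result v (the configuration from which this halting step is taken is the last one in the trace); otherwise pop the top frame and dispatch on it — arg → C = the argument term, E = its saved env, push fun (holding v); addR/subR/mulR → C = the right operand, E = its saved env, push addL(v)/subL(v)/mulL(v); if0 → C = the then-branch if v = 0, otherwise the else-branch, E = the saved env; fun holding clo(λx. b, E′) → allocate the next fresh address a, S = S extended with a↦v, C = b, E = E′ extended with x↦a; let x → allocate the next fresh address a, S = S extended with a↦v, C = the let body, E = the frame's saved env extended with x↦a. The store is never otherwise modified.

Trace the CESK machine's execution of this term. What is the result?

[0] [C=(let y = ((λx. ((λw. w) x)) 0) in (y - y)) | E=∅ | S=∅ | K=∅]
[1] [C=((λx. ((λw. w) x)) 0) | E=∅ | S=∅ | K=[let y]]
[2] [C=(λx. ((λw. w) x)) | E=∅ | S=∅ | K=[arg :: let y]]
[3] [C=0 | E=∅ | S=∅ | K=[fun :: let y]]
[4] [C=((λw. w) x) | E={x↦0} | S={0↦0} | K=[let y]]
[5] [C=(λw. w) | E={x↦0} | S={0↦0} | K=[arg :: let y]]
[6] [C=x | E={x↦0} | S={0↦0} | K=[fun :: let y]]
[7] [C=w | E={w↦1, x↦0} | S={0↦0, 1↦0} | K=[let y]]
[8] [C=(y - y) | E={y↦2} | S={0↦0, 1↦0, 2↦0} | K=∅]
[9] [C=y | E={y↦2} | S={0↦0, 1↦0, 2↦0} | K=[subR]]
[10] [C=y | E={y↦2} | S={0↦0, 1↦0, 2↦0} | K=[subL(0)]]
→ final value 0

Answer: 0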